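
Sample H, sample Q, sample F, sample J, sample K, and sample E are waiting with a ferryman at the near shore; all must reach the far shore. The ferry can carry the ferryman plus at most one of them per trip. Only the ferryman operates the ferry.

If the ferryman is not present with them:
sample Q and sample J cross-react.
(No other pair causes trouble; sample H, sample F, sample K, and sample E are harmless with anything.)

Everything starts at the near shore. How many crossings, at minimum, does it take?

11

Counting alone: the ferryman can take at most 1 across per trip to the far shore, so moving all 6 needs at least 6 loaded trips out, with a return between consecutive ones — at least 11 crossings.
The plan below uses exactly 11 crossings, so it is optimal:
1. Ferryman goes to the far shore with sample Q.
2. Ferryman goes back to the near shore alone.
3. Ferryman goes to the far shore with sample H.
4. Ferryman goes back to the near shore alone.
5. Ferryman goes to the far shore with sample F.
6. Ferryman goes back to the near shore alone.
7. Ferryman goes to the far shore with sample K.
8. Ferryman goes back to the near shore alone.
9. Ferryman goes to the far shore with sample E.
10. Ferryman goes back to the near shore alone.
11. Ferryman goes to the far shore with sample J.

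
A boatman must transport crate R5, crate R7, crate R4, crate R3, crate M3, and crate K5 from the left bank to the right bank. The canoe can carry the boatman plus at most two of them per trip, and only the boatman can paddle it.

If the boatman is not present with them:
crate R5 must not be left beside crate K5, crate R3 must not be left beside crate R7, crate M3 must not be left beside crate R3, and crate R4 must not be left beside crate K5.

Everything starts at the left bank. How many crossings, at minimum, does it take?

7

Counting alone: the boatman can take at most 2 across per trip to the right bank, so moving all 6 needs at least 3 loaded trips out, with a return between consecutive ones — at least 5 crossings.
The safety rule pushes this higher. Following every safe sequence of crossings, the most of the 6 that can be at the right bank as the canoe arrives there on crossing 5 is 5 — never all 6.
So no plan with fewer than 7 crossings exists, and this one achieves 7:
1. Boatman goes to the right bank with crate K5 and crate R3.  [the left bank: crate M3, crate R4, crate R5, crate R7 | the right bank: crate K5, crate R3]
2. Boatman goes back to the left bank alone.  [the left bank: crate M3, crate R4, crate R5, crate R7 | the right bank: crate K5, crate R3]
3. Boatman goes to the right bank with crate R5 and crate R7.  [the left bank: crate M3, crate R4 | the right bank: crate K5, crate R3, crate R5, crate R7]
4. Boatman goes back to the left bank with crate K5 and crate R3.  [the left bank: crate K5, crate M3, crate R3, crate R4 | the right bank: crate R5, crate R7]
5. Boatman goes to the right bank with crate M3 and crate R4.  [the left bank: crate K5, crate R3 | the right bank: crate M3, crate R4, crate R5, crate R7]
6. Boatman goes back to the left bank alone.  [the left bank: crate K5, crate R3 | the right bank: crate M3, crate R4, crate R5, crate R7]
7. Boatman goes to the right bank with crate K5 and crate R3.  [the left bank: — | the right bank: crate K5, crate M3, crate R3, crate R4, crate R5, crate R7]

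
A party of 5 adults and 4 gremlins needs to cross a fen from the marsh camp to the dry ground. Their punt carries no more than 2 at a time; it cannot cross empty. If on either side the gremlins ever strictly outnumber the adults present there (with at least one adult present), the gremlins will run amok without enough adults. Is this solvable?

1. 2 gremlins → the dry ground.  (the marsh camp: 5A 2G; the dry ground: 0A 2G)
2. 1 gremlin ← the marsh camp.  (the marsh camp: 5A 3G; the dry ground: 0A 1G)
3. 2 gremlins → the dry ground.  (the marsh camp: 5A 1G; the dry ground: 0A 3G)
4. 1 gremlin ← the marsh camp.  (the marsh camp: 5A 2G; the dry ground: 0A 2G)
5. 2 adults → the dry ground.  (the marsh camp: 3A 2G; the dry ground: 2A 2G)
6. 1 gremlin ← the marsh camp.  (the marsh camp: 3A 3G; the dry ground: 2A 1G)
7. 1 adult and 1 gremlin → the dry ground.  (the marsh camp: 2A 2G; the dry ground: 3A 2G)
8. 1 adult ← the marsh camp.  (the marsh camp: 3A 2G; the dry ground: 2A 2G)
9. 1 adult and 1 gremlin → the dry ground.  (the marsh camp: 2A 1G; the dry ground: 3A 3G)
10. 1 gremlin ← the marsh camp.  (the marsh camp: 2A 2G; the dry ground: 3A 2G)
11. 1 adult and 1 gremlin → the dry ground.  (the marsh camp: 1A 1G; the dry ground: 4A 3G)
12. 1 adult ← the marsh camp.  (the marsh camp: 2A 1G; the dry ground: 3A 3G)
13. 1 adult and 1 gremlin → the dry ground.  (the marsh camp: 1A 0G; the dry ground: 4A 4G)
14. 1 gremlin ← the marsh camp.  (the marsh camp: 1A 1G; the dry ground: 4A 3G)
15. 1 adult and 1 gremlin → the dry ground.  (the marsh camp: 0A 0G; the dry ground: 5A 4G)

Yes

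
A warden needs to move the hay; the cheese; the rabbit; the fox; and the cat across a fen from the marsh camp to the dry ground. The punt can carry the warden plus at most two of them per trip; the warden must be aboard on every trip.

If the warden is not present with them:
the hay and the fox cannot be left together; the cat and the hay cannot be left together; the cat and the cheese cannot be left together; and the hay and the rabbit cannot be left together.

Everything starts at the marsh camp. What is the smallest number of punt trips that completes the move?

Counting alone: the warden can take at most 2 across per trip to the dry ground, so moving all 5 needs at least 3 loaded trips out, with a return between consecutive ones — at least 5 crossings.
The plan below uses exactly 5 crossings, so it is optimal:
1. Warden goes to the dry ground with the cheese and the hay.  [the marsh camp: the cat, the fox, the rabbit | the dry ground: the cheese, the hay]
2. Warden goes back to the marsh camp alone.  [the marsh camp: the cat, the fox, the rabbit | the dry ground: the cheese, the hay]
3. Warden goes to the dry ground with the fox and the rabbit.  [the marsh camp: the cat | the dry ground: the cheese, the fox, the hay, the rabbit]
4. Warden goes back to the marsh camp with the hay.  [the marsh camp: the cat, the hay | the dry ground: the cheese, the fox, the rabbit]
5. Warden goes to the dry ground with the cat and the hay.  [the marsh camp: — | the dry ground: the cat, the cheese, the fox, the hay, the rabbit]

5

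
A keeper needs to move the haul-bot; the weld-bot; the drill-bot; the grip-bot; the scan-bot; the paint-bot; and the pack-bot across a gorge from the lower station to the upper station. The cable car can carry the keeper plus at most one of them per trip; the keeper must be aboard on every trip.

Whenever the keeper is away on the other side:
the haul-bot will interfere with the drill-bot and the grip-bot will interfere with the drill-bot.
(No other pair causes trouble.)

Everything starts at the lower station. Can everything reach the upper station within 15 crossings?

Yes — this plan uses 15 crossings (≤ 15):
1. Keeper goes to the upper station with the drill-bot.  [the lower station: the grip-bot, the haul-bot, the pack-bot, the paint-bot, the scan-bot, the weld-bot | the upper station: the drill-bot]
2. Keeper goes back to the lower station alone.  [the lower station: the grip-bot, the haul-bot, the pack-bot, the paint-bot, the scan-bot, the weld-bot | the upper station: the drill-bot]
3. Keeper goes to the upper station with the haul-bot.  [the lower station: the grip-bot, the pack-bot, the paint-bot, the scan-bot, the weld-bot | the upper station: the drill-bot, the haul-bot]
4. Keeper goes back to the lower station with the drill-bot.  [the lower station: the drill-bot, the grip-bot, the pack-bot, the paint-bot, the scan-bot, the weld-bot | the upper station: the haul-bot]
5. Keeper goes to the upper station with the grip-bot.  [the lower station: the drill-bot, the pack-bot, the paint-bot, the scan-bot, the weld-bot | the upper station: the grip-bot, the haul-bot]
6. Keeper goes back to the lower station alone.  [the lower station: the drill-bot, the pack-bot, the paint-bot, the scan-bot, the weld-bot | the upper station: the grip-bot, the haul-bot]
7. Keeper goes to the upper station with the weld-bot.  [the lower station: the drill-bot, the pack-bot, the paint-bot, the scan-bot | the upper station: the grip-bot, the haul-bot, the weld-bot]
8. Keeper goes back to the lower station alone.  [the lower station: the drill-bot, the pack-bot, the paint-bot, the scan-bot | the upper station: the grip-bot, the haul-bot, the weld-bot]
9. Keeper goes to the upper station with the scan-bot.  [the lower station: the drill-bot, the pack-bot, the paint-bot | the upper station: the grip-bot, the haul-bot, the scan-bot, the weld-bot]
10. Keeper goes back to the lower station alone.  [the lower station: the drill-bot, the pack-bot, the paint-bot | the upper station: the grip-bot, the haul-bot, the scan-bot, the weld-bot]
11. Keeper goes to the upper station with the paint-bot.  [the lower station: the drill-bot, the pack-bot | the upper station: the grip-bot, the haul-bot, the paint-bot, the scan-bot, the weld-bot]
12. Keeper goes back to the lower station alone.  [the lower station: the drill-bot, the pack-bot | the upper station: the grip-bot, the haul-bot, the paint-bot, the scan-bot, the weld-bot]
13. Keeper goes to the upper station with the pack-bot.  [the lower station: the drill-bot | the upper station: the grip-bot, the haul-bot, the pack-bot, the paint-bot, the scan-bot, the weld-bot]
14. Keeper goes back to the lower station alone.  [the lower station: the drill-bot | the upper station: the grip-bot, the haul-bot, the pack-bot, the paint-bot, the scan-bot, the weld-bot]
15. Keeper goes to the upper station with the drill-bot.  [the lower station: — | the upper station: the drill-bot, the grip-bot, the haul-bot, the pack-bot, the paint-bot, the scan-bot, the weld-bot]

Yes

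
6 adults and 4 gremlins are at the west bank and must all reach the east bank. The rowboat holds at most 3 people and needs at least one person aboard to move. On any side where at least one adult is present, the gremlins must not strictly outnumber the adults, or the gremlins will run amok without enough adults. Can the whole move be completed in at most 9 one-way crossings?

Yes

Yes — this plan uses 9 crossings (≤ 9):
1. 2 gremlins → the east bank.  (the west bank: 6A 2G; the east bank: 0A 2G)
2. 1 gremlin ← the west bank.  (the west bank: 6A 3G; the east bank: 0A 1G)
3. 3 gremlins → the east bank.  (the west bank: 6A 0G; the east bank: 0A 4G)
4. 1 gremlin ← the west bank.  (the west bank: 6A 1G; the east bank: 0A 3G)
5. 3 adults → the east bank.  (the west bank: 3A 1G; the east bank: 3A 3G)
6. 1 gremlin ← the west bank.  (the west bank: 3A 2G; the east bank: 3A 2G)
7. 1 adult and 2 gremlins → the east bank.  (the west bank: 2A 0G; the east bank: 4A 4G)
8. 1 gremlin ← the west bank.  (the west bank: 2A 1G; the east bank: 4A 3G)
9. 2 adults and 1 gremlin → the east bank.  (the west bank: 0A 0G; the east bank: 6A 4G)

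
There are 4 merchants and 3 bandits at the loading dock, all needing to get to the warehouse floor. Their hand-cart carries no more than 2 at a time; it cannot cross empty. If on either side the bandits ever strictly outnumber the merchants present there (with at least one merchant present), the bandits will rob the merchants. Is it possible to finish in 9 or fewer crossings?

No

Counting alone: each trip to the warehouse floor takes at most 2 across and each return brings at least 1 back, so after t trips out (and t−1 returns) at most 2t − (t−1) of the 7 are across; that first reaches 7 at t = 6, so at least 11 crossings are needed.
Since 9 < 11, 9 crossings cannot be enough. (The shortest complete plan in fact takes 11:)
1. 2 bandits → the warehouse floor.  (the loading dock: 4M 1B; the warehouse floor: 0M 2B)
2. 1 bandit ← the loading dock.  (the loading dock: 4M 2B; the warehouse floor: 0M 1B)
3. 2 bandits → the warehouse floor.  (the loading dock: 4M 0B; the warehouse floor: 0M 3B)
4. 1 bandit ← the loading dock.  (the loading dock: 4M 1B; the warehouse floor: 0M 2B)
5. 2 merchants → the warehouse floor.  (the loading dock: 2M 1B; the warehouse floor: 2M 2B)
6. 1 bandit ← the loading dock.  (the loading dock: 2M 2B; the warehouse floor: 2M 1B)
7. 1 merchant and 1 bandit → the warehouse floor.  (the loading dock: 1M 1B; the warehouse floor: 3M 2B)
8. 1 merchant ← the loading dock.  (the loading dock: 2M 1B; the warehouse floor: 2M 2B)
9. 1 merchant and 1 bandit → the warehouse floor.  (the loading dock: 1M 0B; the warehouse floor: 3M 3B)
10. 1 bandit ← the loading dock.  (the loading dock: 1M 1B; the warehouse floor: 3M 2B)
11. 1 merchant and 1 bandit → the warehouse floor.  (the loading dock: 0M 0B; the warehouse floor: 4M 3B)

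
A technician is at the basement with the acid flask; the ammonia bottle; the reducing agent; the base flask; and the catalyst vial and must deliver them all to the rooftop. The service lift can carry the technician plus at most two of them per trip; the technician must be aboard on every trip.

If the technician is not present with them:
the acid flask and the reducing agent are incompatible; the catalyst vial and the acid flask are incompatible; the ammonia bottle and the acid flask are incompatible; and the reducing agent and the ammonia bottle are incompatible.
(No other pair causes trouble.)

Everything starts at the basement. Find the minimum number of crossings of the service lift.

Counting alone: the technician can take at most 2 across per trip to the rooftop, so moving all 5 needs at least 3 loaded trips out, with a return between consecutive ones — at least 5 crossings.
The safety rule pushes this higher. Following every safe sequence of crossings, the most of the 5 that can be at the rooftop as the service lift arrives there on crossing 5 is 4 — never all 5.
So no plan with fewer than 7 crossings exists, and this one achieves 7:
1. Technician goes to the rooftop with the acid flask and the ammonia bottle.
2. Technician goes back to the basement with the acid flask.
3. Technician goes to the rooftop with the acid flask and the base flask.
4. Technician goes back to the basement with the acid flask.
5. Technician goes to the rooftop with the acid flask and the catalyst vial.
6. Technician goes back to the basement with the acid flask.
7. Technician goes to the rooftop with the acid flask and the reducing agent.

7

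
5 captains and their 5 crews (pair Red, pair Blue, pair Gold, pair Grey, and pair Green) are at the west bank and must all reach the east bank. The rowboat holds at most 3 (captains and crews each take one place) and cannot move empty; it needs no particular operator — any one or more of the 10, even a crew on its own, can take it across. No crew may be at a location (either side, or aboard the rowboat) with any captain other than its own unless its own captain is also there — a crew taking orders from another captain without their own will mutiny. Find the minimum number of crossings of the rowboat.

Counting alone: each trip to the east bank takes at most 3 across and each return brings at least 1 back, so after t trips out (and t−1 returns) at most 3t − (t−1) of the 10 are across; that first reaches 10 at t = 5, so at least 9 crossings are needed.
The safety rule pushes this higher. Following every safe sequence of crossings, the most of the 10 that can be at the east bank as the rowboat arrives there on crossing 9 is 9 — never all 10.
So no plan with fewer than 11 crossings exists, and this one achieves 11:
1. captain Red and crew Red cross → the east bank.
2. captain Red crosses ← the west bank.
3. crew Blue, crew Gold, and crew Grey cross → the east bank.
4. crew Red crosses ← the west bank.
5. captain Blue, captain Gold, and captain Grey cross → the east bank.
6. captain Blue and crew Blue cross ← the west bank.
7. captain Blue, captain Green, and captain Red cross → the east bank.
8. crew Gold crosses ← the west bank.
9. crew Blue and crew Red cross → the east bank.
10. crew Red crosses ← the west bank.
11. crew Gold, crew Green, and crew Red cross → the east bank.

11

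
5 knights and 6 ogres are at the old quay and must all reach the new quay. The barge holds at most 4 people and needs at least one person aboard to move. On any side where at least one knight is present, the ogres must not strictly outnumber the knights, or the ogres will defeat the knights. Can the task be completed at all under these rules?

The ogres already outnumber the knights at the old quay before anyone moves, so the starting position itself is disallowed.

No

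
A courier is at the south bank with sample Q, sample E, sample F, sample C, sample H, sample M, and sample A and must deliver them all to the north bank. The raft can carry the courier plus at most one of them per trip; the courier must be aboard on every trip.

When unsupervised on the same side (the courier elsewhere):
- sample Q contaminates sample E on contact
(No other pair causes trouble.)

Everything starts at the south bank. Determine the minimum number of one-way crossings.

13

Counting alone: the courier can take at most 1 across per trip to the north bank, so moving all 7 needs at least 7 loaded trips out, with a return between consecutive ones — at least 13 crossings.
The plan below uses exactly 13 crossings, so it is optimal:
1. Courier goes to the north bank with sample Q.  [the south bank: sample A, sample C, sample E, sample F, sample H, sample M | the north bank: sample Q]
2. Courier goes back to the south bank alone.  [the south bank: sample A, sample C, sample E, sample F, sample H, sample M | the north bank: sample Q]
3. Courier goes to the north bank with sample F.  [the south bank: sample A, sample C, sample E, sample H, sample M | the north bank: sample F, sample Q]
4. Courier goes back to the south bank alone.  [the south bank: sample A, sample C, sample E, sample H, sample M | the north bank: sample F, sample Q]
5. Courier goes to the north bank with sample C.  [the south bank: sample A, sample E, sample H, sample M | the north bank: sample C, sample F, sample Q]
6. Courier goes back to the south bank alone.  [the south bank: sample A, sample E, sample H, sample M | the north bank: sample C, sample F, sample Q]
7. Courier goes to the north bank with sample H.  [the south bank: sample A, sample E, sample M | the north bank: sample C, sample F, sample H, sample Q]
8. Courier goes back to the south bank alone.  [the south bank: sample A, sample E, sample M | the north bank: sample C, sample F, sample H, sample Q]
9. Courier goes to the north bank with sample M.  [the south bank: sample A, sample E | the north bank: sample C, sample F, sample H, sample M, sample Q]
10. Courier goes back to the south bank alone.  [the south bank: sample A, sample E | the north bank: sample C, sample F, sample H, sample M, sample Q]
11. Courier goes to the north bank with sample A.  [the south bank: sample E | the north bank: sample A, sample C, sample F, sample H, sample M, sample Q]
12. Courier goes back to the south bank alone.  [the south bank: sample E | the north bank: sample A, sample C, sample F, sample H, sample M, sample Q]
13. Courier goes to the north bank with sample E.  [the south bank: — | the north bank: sample A, sample C, sample E, sample F, sample H, sample M, sample Q]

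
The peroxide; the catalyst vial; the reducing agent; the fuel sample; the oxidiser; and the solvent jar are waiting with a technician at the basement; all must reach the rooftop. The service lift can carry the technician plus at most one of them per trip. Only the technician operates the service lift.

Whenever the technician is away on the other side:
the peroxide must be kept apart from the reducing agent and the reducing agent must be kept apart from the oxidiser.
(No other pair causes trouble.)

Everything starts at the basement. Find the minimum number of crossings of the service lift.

Counting alone: the technician can take at most 1 across per trip to the rooftop, so moving all 6 needs at least 6 loaded trips out, with a return between consecutive ones — at least 11 crossings.
The safety rule pushes this higher. Following every safe sequence of crossings, the most of the 6 that can be at the rooftop as the service lift arrives there on crossing 11 is 5 — never all 6.
So no plan with fewer than 13 crossings exists, and this one achieves 13:
1. Technician goes to the rooftop with the reducing agent.
2. Technician goes back to the basement alone.
3. Technician goes to the rooftop with the peroxide.
4. Technician goes back to the basement with the reducing agent.
5. Technician goes to the rooftop with the oxidiser.
6. Technician goes back to the basement alone.
7. Technician goes to the rooftop with the catalyst vial.
8. Technician goes back to the basement alone.
9. Technician goes to the rooftop with the fuel sample.
10. Technician goes back to the basement alone.
11. Technician goes to the rooftop with the solvent jar.
12. Technician goes back to the basement alone.
13. Technician goes to the rooftop with the reducing agent.

13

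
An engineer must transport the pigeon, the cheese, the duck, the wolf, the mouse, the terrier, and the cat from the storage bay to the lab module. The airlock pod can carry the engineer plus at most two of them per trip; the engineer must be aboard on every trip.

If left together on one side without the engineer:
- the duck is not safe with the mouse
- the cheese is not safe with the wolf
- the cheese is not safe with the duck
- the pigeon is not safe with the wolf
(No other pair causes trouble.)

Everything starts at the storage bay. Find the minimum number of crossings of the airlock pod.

Counting alone: the engineer can take at most 2 across per trip to the lab module, so moving all 7 needs at least 4 loaded trips out, with a return between consecutive ones — at least 7 crossings.
The safety rule pushes this higher. Following every safe sequence of crossings, the most of the 7 that can be at the lab module as the airlock pod arrives there on crossing 7 is 6 — never all 7.
So no plan with fewer than 9 crossings exists, and this one achieves 9:
1. Engineer goes to the lab module with the duck and the wolf.  [the storage bay: the cat, the cheese, the mouse, the pigeon, the terrier | the lab module: the duck, the wolf]
2. Engineer goes back to the storage bay alone.  [the storage bay: the cat, the cheese, the mouse, the pigeon, the terrier | the lab module: the duck, the wolf]
3. Engineer goes to the lab module with the pigeon.  [the storage bay: the cat, the cheese, the mouse, the terrier | the lab module: the duck, the pigeon, the wolf]
4. Engineer goes back to the storage bay with the wolf.  [the storage bay: the cat, the cheese, the mouse, the terrier, the wolf | the lab module: the duck, the pigeon]
5. Engineer goes to the lab module with the cheese and the mouse.  [the storage bay: the cat, the terrier, the wolf | the lab module: the cheese, the duck, the mouse, the pigeon]
6. Engineer goes back to the storage bay with the duck.  [the storage bay: the cat, the duck, the terrier, the wolf | the lab module: the cheese, the mouse, the pigeon]
7. Engineer goes to the lab module with the cat and the terrier.  [the storage bay: the duck, the wolf | the lab module: the cat, the cheese, the mouse, the pigeon, the terrier]
8. Engineer goes back to the storage bay alone.  [the storage bay: the duck, the wolf | the lab module: the cat, the cheese, the mouse, the pigeon, the terrier]
9. Engineer goes to the lab module with the duck and the wolf.  [the storage bay: — | the lab module: the cat, the cheese, the duck, the mouse, the pigeon, the terrier, the wolf]

9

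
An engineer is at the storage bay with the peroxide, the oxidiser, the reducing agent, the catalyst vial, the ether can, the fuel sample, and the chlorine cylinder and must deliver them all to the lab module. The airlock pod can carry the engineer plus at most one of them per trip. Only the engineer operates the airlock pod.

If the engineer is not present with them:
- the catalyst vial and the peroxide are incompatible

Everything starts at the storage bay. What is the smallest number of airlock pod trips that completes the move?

13

Counting alone: the engineer can take at most 1 across per trip to the lab module, so moving all 7 needs at least 7 loaded trips out, with a return between consecutive ones — at least 13 crossings.
The plan below uses exactly 13 crossings, so it is optimal:
1. Engineer goes to the lab module with the peroxide.
2. Engineer goes back to the storage bay alone.
3. Engineer goes to the lab module with the oxidiser.
4. Engineer goes back to the storage bay alone.
5. Engineer goes to the lab module with the reducing agent.
6. Engineer goes back to the storage bay alone.
7. Engineer goes to the lab module with the ether can.
8. Engineer goes back to the storage bay alone.
9. Engineer goes to the lab module with the fuel sample.
10. Engineer goes back to the storage bay alone.
11. Engineer goes to the lab module with the chlorine cylinder.
12. Engineer goes back to the storage bay alone.
13. Engineer goes to the lab module with the catalyst vial.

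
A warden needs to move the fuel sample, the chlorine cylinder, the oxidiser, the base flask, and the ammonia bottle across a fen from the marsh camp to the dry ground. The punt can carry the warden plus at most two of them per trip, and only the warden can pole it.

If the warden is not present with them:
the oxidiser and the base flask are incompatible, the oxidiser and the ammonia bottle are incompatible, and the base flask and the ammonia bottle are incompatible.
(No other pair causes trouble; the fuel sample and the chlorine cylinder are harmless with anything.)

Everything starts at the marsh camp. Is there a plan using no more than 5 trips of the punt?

Counting alone: the warden can take at most 2 across per trip to the dry ground, so moving all 5 needs at least 3 loaded trips out, with a return between consecutive ones — at least 5 crossings.
The safety rule pushes this higher. Following every safe sequence of crossings, the most of the 5 that can be at the dry ground as the punt arrives there on crossing 5 is 4 — never all 5.
So the move cannot be finished within 5 crossings. (The shortest complete plan takes 7:)
1. Warden goes to the dry ground with the base flask and the oxidiser.
2. Warden goes back to the marsh camp with the oxidiser.
3. Warden goes to the dry ground with the fuel sample and the oxidiser.
4. Warden goes back to the marsh camp with the oxidiser.
5. Warden goes to the dry ground with the chlorine cylinder and the oxidiser.
6. Warden goes back to the marsh camp with the oxidiser.
7. Warden goes to the dry ground with the ammonia bottle and the oxidiser.

No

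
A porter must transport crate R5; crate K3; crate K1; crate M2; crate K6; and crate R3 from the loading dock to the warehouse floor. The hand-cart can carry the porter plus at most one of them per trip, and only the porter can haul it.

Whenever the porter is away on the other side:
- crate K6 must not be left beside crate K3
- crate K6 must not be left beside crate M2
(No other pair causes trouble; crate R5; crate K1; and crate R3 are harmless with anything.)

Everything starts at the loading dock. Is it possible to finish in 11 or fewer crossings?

Counting alone: the porter can take at most 1 across per trip to the warehouse floor, so moving all 6 needs at least 6 loaded trips out, with a return between consecutive ones — at least 11 crossings.
The safety rule pushes this higher. Following every safe sequence of crossings, the most of the 6 that can be at the warehouse floor as the hand-cart arrives there on crossing 11 is 5 — never all 6.
So the move cannot be finished within 11 crossings. (The shortest complete plan takes 13:)
1. Porter goes to the warehouse floor with crate K6.
2. Porter goes back to the loading dock alone.
3. Porter goes to the warehouse floor with crate R5.
4. Porter goes back to the loading dock alone.
5. Porter goes to the warehouse floor with crate K3.
6. Porter goes back to the loading dock with crate K6.
7. Porter goes to the warehouse floor with crate M2.
8. Porter goes back to the loading dock alone.
9. Porter goes to the warehouse floor with crate K1.
10. Porter goes back to the loading dock alone.
11. Porter goes to the warehouse floor with crate R3.
12. Porter goes back to the loading dock alone.
13. Porter goes to the warehouse floor with crate K6.

No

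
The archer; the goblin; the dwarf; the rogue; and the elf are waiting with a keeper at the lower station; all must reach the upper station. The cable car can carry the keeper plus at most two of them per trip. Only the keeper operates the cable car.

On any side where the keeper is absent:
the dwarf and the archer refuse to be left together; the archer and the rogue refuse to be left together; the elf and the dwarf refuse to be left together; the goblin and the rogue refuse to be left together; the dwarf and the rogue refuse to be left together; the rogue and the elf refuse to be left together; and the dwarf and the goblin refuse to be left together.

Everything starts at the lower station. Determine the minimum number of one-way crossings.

Following every safe sequence of crossings from the start, the most of the 5 that can be at the upper station as the cable car arrives there on crossings 1, 3 is 2, 3 respectively; the best ever achieved is 3 of 5.
From crossing 5 on, no configuration arises that was not already reachable earlier: only 10 distinct safe configurations (who is on which side, and where the cable car is) can ever be reached, none of them has everyone across, and every continuation just revisits them. So no valid plan exists.

impossible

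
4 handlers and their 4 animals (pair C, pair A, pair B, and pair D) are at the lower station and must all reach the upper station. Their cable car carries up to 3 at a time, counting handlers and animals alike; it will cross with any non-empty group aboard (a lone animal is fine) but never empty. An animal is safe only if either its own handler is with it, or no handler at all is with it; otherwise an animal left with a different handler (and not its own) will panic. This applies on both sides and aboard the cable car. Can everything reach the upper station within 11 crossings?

Yes

Yes — this plan uses 9 crossings (≤ 11):
1. animal C and handler C cross → the upper station.
2. handler C crosses ← the lower station.
3. animal A, handler A, and handler C cross → the upper station.
4. animal C and handler C cross ← the lower station.
5. handler B, handler C, and handler D cross → the upper station.
6. animal A crosses ← the lower station.
7. animal A and animal C cross → the upper station.
8. animal C crosses ← the lower station.
9. animal B, animal C, and animal D cross → the upper station.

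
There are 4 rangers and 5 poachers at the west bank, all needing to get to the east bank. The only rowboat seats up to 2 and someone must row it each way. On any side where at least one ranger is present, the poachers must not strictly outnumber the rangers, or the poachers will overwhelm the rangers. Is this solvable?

No

The poachers already outnumber the rangers at the west bank before anyone moves, so the starting position itself is disallowed.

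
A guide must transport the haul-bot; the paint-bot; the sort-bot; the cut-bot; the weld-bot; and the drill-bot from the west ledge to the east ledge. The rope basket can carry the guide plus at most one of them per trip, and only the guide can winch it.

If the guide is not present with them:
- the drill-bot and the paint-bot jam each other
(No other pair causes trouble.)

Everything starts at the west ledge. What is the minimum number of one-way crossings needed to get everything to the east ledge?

11

Counting alone: the guide can take at most 1 across per trip to the east ledge, so moving all 6 needs at least 6 loaded trips out, with a return between consecutive ones — at least 11 crossings.
The plan below uses exactly 11 crossings, so it is optimal:
1. Guide goes to the east ledge with the paint-bot.  [the west ledge: the cut-bot, the drill-bot, the haul-bot, the sort-bot, the weld-bot | the east ledge: the paint-bot]
2. Guide goes back to the west ledge alone.  [the west ledge: the cut-bot, the drill-bot, the haul-bot, the sort-bot, the weld-bot | the east ledge: the paint-bot]
3. Guide goes to the east ledge with the haul-bot.  [the west ledge: the cut-bot, the drill-bot, the sort-bot, the weld-bot | the east ledge: the haul-bot, the paint-bot]
4. Guide goes back to the west ledge alone.  [the west ledge: the cut-bot, the drill-bot, the sort-bot, the weld-bot | the east ledge: the haul-bot, the paint-bot]
5. Guide goes to the east ledge with the sort-bot.  [the west ledge: the cut-bot, the drill-bot, the weld-bot | the east ledge: the haul-bot, the paint-bot, the sort-bot]
6. Guide goes back to the west ledge alone.  [the west ledge: the cut-bot, the drill-bot, the weld-bot | the east ledge: the haul-bot, the paint-bot, the sort-bot]
7. Guide goes to the east ledge with the cut-bot.  [the west ledge: the drill-bot, the weld-bot | the east ledge: the cut-bot, the haul-bot, the paint-bot, the sort-bot]
8. Guide goes back to the west ledge alone.  [the west ledge: the drill-bot, the weld-bot | the east ledge: the cut-bot, the haul-bot, the paint-bot, the sort-bot]
9. Guide goes to the east ledge with the weld-bot.  [the west ledge: the drill-bot | the east ledge: the cut-bot, the haul-bot, the paint-bot, the sort-bot, the weld-bot]
10. Guide goes back to the west ledge alone.  [the west ledge: the drill-bot | the east ledge: the cut-bot, the haul-bot, the paint-bot, the sort-bot, the weld-bot]
11. Guide goes to the east ledge with the drill-bot.  [the west ledge: — | the east ledge: the cut-bot, the drill-bot, the haul-bot, the paint-bot, the sort-bot, the weld-bot]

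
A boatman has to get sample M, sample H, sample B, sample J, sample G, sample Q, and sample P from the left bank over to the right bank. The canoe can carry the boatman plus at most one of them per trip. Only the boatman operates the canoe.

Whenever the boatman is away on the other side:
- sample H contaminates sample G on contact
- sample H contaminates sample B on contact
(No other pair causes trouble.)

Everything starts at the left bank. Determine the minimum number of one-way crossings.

Counting alone: the boatman can take at most 1 across per trip to the right bank, so moving all 7 needs at least 7 loaded trips out, with a return between consecutive ones — at least 13 crossings.
The safety rule pushes this higher. Following every safe sequence of crossings, the most of the 7 that can be at the right bank as the canoe arrives there on crossing 13 is 6 — never all 7.
So no plan with fewer than 15 crossings exists, and this one achieves 15:
1. Boatman goes to the right bank with sample H.
2. Boatman goes back to the left bank alone.
3. Boatman goes to the right bank with sample M.
4. Boatman goes back to the left bank alone.
5. Boatman goes to the right bank with sample B.
6. Boatman goes back to the left bank with sample H.
7. Boatman goes to the right bank with sample G.
8. Boatman goes back to the left bank alone.
9. Boatman goes to the right bank with sample J.
10. Boatman goes back to the left bank alone.
11. Boatman goes to the right bank with sample Q.
12. Boatman goes back to the left bank alone.
13. Boatman goes to the right bank with sample P.
14. Boatman goes back to the left bank alone.
15. Boatman goes to the right bank with sample H.

15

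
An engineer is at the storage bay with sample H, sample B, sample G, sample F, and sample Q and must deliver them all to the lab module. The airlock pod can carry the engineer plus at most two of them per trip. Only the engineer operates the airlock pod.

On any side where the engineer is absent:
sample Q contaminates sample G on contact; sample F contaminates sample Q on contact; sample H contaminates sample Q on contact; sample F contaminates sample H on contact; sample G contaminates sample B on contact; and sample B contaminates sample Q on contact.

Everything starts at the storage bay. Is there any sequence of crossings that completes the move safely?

No

Whatever the first load, the items left behind include a forbidden pair without the engineer. No opening move is safe, so no plan exists.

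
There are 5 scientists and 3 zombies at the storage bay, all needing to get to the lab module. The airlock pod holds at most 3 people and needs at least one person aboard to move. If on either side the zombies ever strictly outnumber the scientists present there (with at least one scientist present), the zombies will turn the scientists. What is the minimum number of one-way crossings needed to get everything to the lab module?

7

Counting alone: each trip to the lab module takes at most 3 across and each return brings at least 1 back, so after t trips out (and t−1 returns) at most 3t − (t−1) of the 8 are across; that first reaches 8 at t = 4, so at least 7 crossings are needed.
The plan below uses exactly 7 crossings, so it is optimal:
1. 2 zombies → the lab module.  (the storage bay: 5S 1Z; the lab module: 0S 2Z)
2. 1 zombie ← the storage bay.  (the storage bay: 5S 2Z; the lab module: 0S 1Z)
3. 2 scientists and 1 zombie → the lab module.  (the storage bay: 3S 1Z; the lab module: 2S 2Z)
4. 1 zombie ← the storage bay.  (the storage bay: 3S 2Z; the lab module: 2S 1Z)
5. 1 scientist and 2 zombies → the lab module.  (the storage bay: 2S 0Z; the lab module: 3S 3Z)
6. 1 zombie ← the storage bay.  (the storage bay: 2S 1Z; the lab module: 3S 2Z)
7. 2 scientists and 1 zombie → the lab module.  (the storage bay: 0S 0Z; the lab module: 5S 3Z)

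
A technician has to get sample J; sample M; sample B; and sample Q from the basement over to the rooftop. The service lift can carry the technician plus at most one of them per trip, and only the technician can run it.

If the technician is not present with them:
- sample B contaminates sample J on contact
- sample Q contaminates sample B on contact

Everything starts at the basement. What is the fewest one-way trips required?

Counting alone: the technician can take at most 1 across per trip to the rooftop, so moving all 4 needs at least 4 loaded trips out, with a return between consecutive ones — at least 7 crossings.
The safety rule pushes this higher. Following every safe sequence of crossings, the most of the 4 that can be at the rooftop as the service lift arrives there on crossing 7 is 3 — never all 4.
So no plan with fewer than 9 crossings exists, and this one achieves 9:
1. Technician goes to the rooftop with sample B.  [the basement: sample J, sample M, sample Q | the rooftop: sample B]
2. Technician goes back to the basement alone.  [the basement: sample J, sample M, sample Q | the rooftop: sample B]
3. Technician goes to the rooftop with sample J.  [the basement: sample M, sample Q | the rooftop: sample B, sample J]
4. Technician goes back to the basement with sample B.  [the basement: sample B, sample M, sample Q | the rooftop: sample J]
5. Technician goes to the rooftop with sample Q.  [the basement: sample B, sample M | the rooftop: sample J, sample Q]
6. Technician goes back to the basement alone.  [the basement: sample B, sample M | the rooftop: sample J, sample Q]
7. Technician goes to the rooftop with sample M.  [the basement: sample B | the rooftop: sample J, sample M, sample Q]
8. Technician goes back to the basement alone.  [the basement: sample B | the rooftop: sample J, sample M, sample Q]
9. Technician goes to the rooftop with sample B.  [the basement: — | the rooftop: sample B, sample J, sample M, sample Q]

9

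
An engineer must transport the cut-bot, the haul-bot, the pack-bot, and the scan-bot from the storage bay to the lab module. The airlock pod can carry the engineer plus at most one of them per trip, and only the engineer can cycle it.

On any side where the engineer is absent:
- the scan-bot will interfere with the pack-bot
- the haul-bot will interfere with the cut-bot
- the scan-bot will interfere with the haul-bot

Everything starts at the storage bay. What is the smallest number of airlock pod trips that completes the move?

Whatever the first load, the items left behind include a forbidden pair without the engineer. No opening move is safe, so no plan exists.

impossible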